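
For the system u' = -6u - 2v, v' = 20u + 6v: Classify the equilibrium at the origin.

center

A = [[-6,-2],[20,6]]; det(A-λI) = λ^2 + 4.
λ = 0 ± 2i: zero real part.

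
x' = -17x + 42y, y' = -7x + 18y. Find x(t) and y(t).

Coefficient matrix A = [[-17, 42], [-7, 18]].
Characteristic polynomial det(A - λI) = λ^2 - λ - 12 = 0.
Eigenvalues λ = 4, -3.
For λ=4: (A-λI) row 1 is [-21, 42], so an eigenvector is (2, 1).
For λ=-3: (A-λI) row 1 is [-14, 42], so an eigenvector is (3, 1).
General solution: K_1e^(4t)(2,1) + K_2e^(-3t)(3,1).

x(t) = 2K_1e^(4t) + 3K_2e^(-3t), y(t) = K_1e^(4t) + K_2e^(-3t)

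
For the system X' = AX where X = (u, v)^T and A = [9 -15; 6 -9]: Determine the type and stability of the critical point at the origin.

center

A = [[9,-15],[6,-9]]; det(A-λI) = λ^2 + 9.
λ = 0 ± 3i: zero real part.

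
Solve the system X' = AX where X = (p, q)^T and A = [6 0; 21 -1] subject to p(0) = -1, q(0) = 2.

Coefficient matrix A = [[6, 0], [21, -1]].
Characteristic polynomial det(A - λI) = λ^2 - 5λ - 6 = 0.
Eigenvalues λ = -1, 6.
For λ=-1: (A-λI) row 1 is [7, 0], so an eigenvector is (0, 1).
For λ=6: (A-λI) row 2 is [21, -7], so an eigenvector is (1, 3).
General solution: c_1e^(-t)(0,1) + c_2e^(6t)(1,3).
Applying p(0)=-1, q(0)=2 gives c_1=5, c_2=-1.

p(t) = -e^(6t), q(t) = -3e^(6t) + 5e^(-t)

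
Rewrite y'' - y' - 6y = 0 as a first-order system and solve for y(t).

Let x_1 = y, x_2 = y'. Then x_1' = x_2 and x_2' = 6x_1 + x_2.
A = [[0,1],[6,1]]; det(A-λI) = λ^2 - λ - 6.
Eigenvalues λ = -2, 3 with eigenvectors (1,-2), (1,3).

y(t) = K_1e^(-2t) + K_2e^(3t)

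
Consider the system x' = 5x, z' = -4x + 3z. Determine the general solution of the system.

Coefficient matrix A = [[5, 0], [-4, 3]].
Characteristic polynomial det(A - λI) = λ^2 - 8λ + 15 = 0.
Eigenvalues λ = 3, 5.
For λ=3: (A-λI) row 1 is [2, 0], so an eigenvector is (0, -1).
For λ=5: (A-λI) row 2 is [-4, -2], so an eigenvector is (-1, 2).
General solution: K_1e^(3t)(0,-1) + K_2e^(5t)(-1,2).

x(t) = -K_2e^(5t), z(t) = -K_1e^(3t) + 2K_2e^(5t)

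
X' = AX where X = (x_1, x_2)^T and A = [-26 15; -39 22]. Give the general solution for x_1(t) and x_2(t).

x_1(t) = K_1e^(-2t)sin(3t) - 2K_1e^(-2t)cos(3t) - 2K_2e^(-2t)sin(3t) - K_2e^(-2t)cos(3t), x_2(t) = 2K_1e^(-2t)sin(3t) - 3K_1e^(-2t)cos(3t) - 3K_2e^(-2t)sin(3t) - 2K_2e^(-2t)cos(3t)

Coefficient matrix A = [[-26, 15], [-39, 22]].
Characteristic polynomial det(A - λI) = λ^2 + 4λ + 13 = 0.
Eigenvalues λ = -2 ± 3i (complex conjugate pair).
For λ=-2+3i: an eigenvector is (-2,-3) - i(1,2) = (-2 - i, -3 - 2i).
A real fundamental pair from Re and Im of e^((-2+3i)t)v: X_1 = e^(-2t)(cos(3t)·(-2,-3) + sin(3t)·(1,2)), X_2 = e^(-2t)(sin(3t)·(-2,-3) - cos(3t)·(1,2)).
General solution: K_1X_1 + K_2X_2.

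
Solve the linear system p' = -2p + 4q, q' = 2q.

Coefficient matrix A = [[-2, 4], [0, 2]].
Characteristic polynomial det(A - λI) = λ^2 - 4 = 0.
Eigenvalues λ = -2, 2.
For λ=-2: (A-λI) row 1 is [0, 4], so an eigenvector is (-1, 0).
For λ=2: (A-λI) row 1 is [-4, 4], so an eigenvector is (1, 1).
General solution: K_1e^(-2t)(-1,0) + K_2e^(2t)(1,1).

p(t) = -K_1e^(-2t) + K_2e^(2t), q(t) = K_2e^(2t)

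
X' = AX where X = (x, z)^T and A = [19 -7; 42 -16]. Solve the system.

x(t) = -c_1e^(-2t) + c_2e^(5t), z(t) = -3c_1e^(-2t) + 2c_2e^(5t)

Coefficient matrix A = [[19, -7], [42, -16]].
Characteristic polynomial det(A - λI) = λ^2 - 3λ - 10 = 0.
Eigenvalues λ = -2, 5.
For λ=-2: (A-λI) row 1 is [21, -7], so an eigenvector is (-1, -3).
For λ=5: (A-λI) row 1 is [14, -7], so an eigenvector is (1, 2).
General solution: c_1e^(-2t)(-1,-3) + c_2e^(5t)(1,2).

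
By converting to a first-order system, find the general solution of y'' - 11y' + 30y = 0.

y(t) = C_1e^(6t) + C_2e^(5t)

Let x_1 = y, x_2 = y'. Then x_1' = x_2 and x_2' = -30x_1 + 11x_2.
A = [[0,1],[-30,11]]; det(A-λI) = λ^2 - 11λ + 30.
Eigenvalues λ = 6, 5 with eigenvectors (1,6), (1,5).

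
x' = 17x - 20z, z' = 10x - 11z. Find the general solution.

Coefficient matrix A = [[17, -20], [10, -11]].
Characteristic polynomial det(A - λI) = λ^2 - 6λ + 13 = 0.
Eigenvalues λ = 3 ± 2i (complex conjugate pair).
For λ=3+2i: an eigenvector is (1,1) - i(-3,-2) = (1 + 3i, 1 + 2i).
A real fundamental pair from Re and Im of e^((3+2i)t)v: X_1 = e^(3t)(cos(2t)·(1,1) + sin(2t)·(-3,-2)), X_2 = e^(3t)(sin(2t)·(1,1) - cos(2t)·(-3,-2)).
General solution: C_1X_1 + C_2X_2.

x(t) = -3C_1e^(3t)sin(2t) + C_1e^(3t)cos(2t) + C_2e^(3t)sin(2t) + 3C_2e^(3t)cos(2t), z(t) = -2C_1e^(3t)sin(2t) + C_1e^(3t)cos(2t) + C_2e^(3t)sin(2t) + 2C_2e^(3t)cos(2t)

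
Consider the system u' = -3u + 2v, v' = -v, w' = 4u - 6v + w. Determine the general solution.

u(t) = c_1e^(-3t) + c_2e^(-t), v(t) = c_2e^(-t), w(t) = -c_1e^(-3t) + c_2e^(-t) + c_3e^(t)

Coefficient matrix A = [[-3, 2, 0], [0, -1, 0], [4, -6, 1]].
det(A - λI) = 0 gives eigenvalues λ = -3, -1, 1.
For λ=-3: eigenvector (1,0,-1).
For λ=-1: eigenvector (1,1,1).
For λ=1: eigenvector (0,0,1).
General solution: c_1e^(-3t)(1,0,-1) + c_2e^(-t)(1,1,1) + c_3e^(t)(0,0,1).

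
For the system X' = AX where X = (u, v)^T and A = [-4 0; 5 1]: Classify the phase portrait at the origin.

saddle

A = [[-4,0],[5,1]]; det(A-λI) = λ^2 + 3λ - 4.
λ = -4, 1: opposite signs.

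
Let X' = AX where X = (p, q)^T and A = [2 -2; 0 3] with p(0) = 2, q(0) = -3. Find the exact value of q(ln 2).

-24

A = [[2,-2],[0,3]]; eigenvalues λ = 2, 3.
Eigenvectors: (1,0) for λ=2, (2,-1) for λ=3.
From the initial condition, c_1 = -4, c_2 = 3.
q(ln 2) = (-4)(2^2)(0) + (3)(2^3)(-1) = -24.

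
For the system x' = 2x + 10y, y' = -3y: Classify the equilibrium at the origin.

A = [[2,10],[0,-3]]; det(A-λI) = λ^2 + λ - 6.
λ = -3, 2: opposite signs.

saddle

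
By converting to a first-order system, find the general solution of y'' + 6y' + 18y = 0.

y(t) = K_1e^(-3t)cos(3t) + K_2e^(-3t)sin(3t)

Let x_1 = y, x_2 = y'. Then x_1' = x_2 and x_2' = -18x_1 - 6x_2.
A = [[0,1],[-18,-6]]; det(A-λI) = λ^2 + 6λ + 18.
Eigenvalues λ = -3 ± 3i.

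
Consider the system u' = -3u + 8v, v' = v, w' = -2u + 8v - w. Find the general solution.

u(t) = c_1e^(-3t) + 2c_3e^(t), v(t) = c_3e^(t), w(t) = c_1e^(-3t) + c_2e^(-t) + 2c_3e^(t)

Coefficient matrix A = [[-3, 8, 0], [0, 1, 0], [-2, 8, -1]].
det(A - λI) = 0 gives eigenvalues λ = -3, -1, 1.
For λ=-3: eigenvector (1,0,1).
For λ=-1: eigenvector (0,0,1).
For λ=1: eigenvector (2,1,2).
General solution: c_1e^(-3t)(1,0,1) + c_2e^(-t)(0,0,1) + c_3e^(t)(2,1,2).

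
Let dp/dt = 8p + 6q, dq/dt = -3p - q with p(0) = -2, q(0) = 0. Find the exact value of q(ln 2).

56

A = [[8,6],[-3,-1]]; eigenvalues λ = 5, 2.
Eigenvectors: (2,-1) for λ=5, (1,-1) for λ=2.
From the initial condition, c_1 = -2, c_2 = 2.
q(ln 2) = (-2)(2^5)(-1) + (2)(2^2)(-1) = 56.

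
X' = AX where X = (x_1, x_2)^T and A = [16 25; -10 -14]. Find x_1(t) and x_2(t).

Coefficient matrix A = [[16, 25], [-10, -14]].
Characteristic polynomial det(A - λI) = λ^2 - 2λ + 26 = 0.
Eigenvalues λ = 1 ± 5i (complex conjugate pair).
For λ=1+5i: an eigenvector is (2,-1) - i(1,-1) = (2 - i, -1 + i).
A real fundamental pair from Re and Im of e^((1+5i)t)v: X_1 = e^(t)(cos(5t)·(2,-1) + sin(5t)·(1,-1)), X_2 = e^(t)(sin(5t)·(2,-1) - cos(5t)·(1,-1)).
General solution: c_1X_1 + c_2X_2.

x_1(t) = c_1e^(t)sin(5t) + 2c_1e^(t)cos(5t) + 2c_2e^(t)sin(5t) - c_2e^(t)cos(5t), x_2(t) = -c_1e^(t)sin(5t) - c_1e^(t)cos(5t) - c_2e^(t)sin(5t) + c_2e^(t)cos(5t)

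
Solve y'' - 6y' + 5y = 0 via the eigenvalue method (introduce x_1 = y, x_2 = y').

y(t) = K_1e^(t) + K_2e^(5t)

Let x_1 = y, x_2 = y'. Then x_1' = x_2 and x_2' = -5x_1 + 6x_2.
A = [[0,1],[-5,6]]; det(A-λI) = λ^2 - 6λ + 5.
Eigenvalues λ = 1, 5 with eigenvectors (1,1), (1,5).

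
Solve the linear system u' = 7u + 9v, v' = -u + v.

Coefficient matrix A = [[7, 9], [-1, 1]].
Characteristic polynomial det(A - λI) = λ^2 - 8λ + 16 = 0.
Single eigenvalue λ = 4 with algebraic multiplicity 2.
Eigenvector v = (-3,1); generalized eigenvector w with (A-λI)w=v is (2,-1).
General solution: e^(4t)[K_1·v + K_2·(t·v + w)].

u(t) = -3K_1e^(4t) - 3K_2te^(4t) + 2K_2e^(4t), v(t) = K_1e^(4t) + K_2te^(4t) - K_2e^(4t)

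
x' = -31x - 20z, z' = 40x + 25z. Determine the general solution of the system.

x(t) = c_1e^(-3t)sin(4t) + 2c_1e^(-3t)cos(4t) + 2c_2e^(-3t)sin(4t) - c_2e^(-3t)cos(4t), z(t) = -c_1e^(-3t)sin(4t) - 3c_1e^(-3t)cos(4t) - 3c_2e^(-3t)sin(4t) + c_2e^(-3t)cos(4t)

Coefficient matrix A = [[-31, -20], [40, 25]].
Characteristic polynomial det(A - λI) = λ^2 + 6λ + 25 = 0.
Eigenvalues λ = -3 ± 4i (complex conjugate pair).
For λ=-3+4i: an eigenvector is (2,-3) - i(1,-1) = (2 - i, -3 + i).
A real fundamental pair from Re and Im of e^((-3+4i)t)v: X_1 = e^(-3t)(cos(4t)·(2,-3) + sin(4t)·(1,-1)), X_2 = e^(-3t)(sin(4t)·(2,-3) - cos(4t)·(1,-1)).
General solution: c_1X_1 + c_2X_2.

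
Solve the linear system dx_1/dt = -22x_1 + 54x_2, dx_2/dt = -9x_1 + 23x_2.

x_1(t) = -3C_1e^(-4t) - 2C_2e^(5t), x_2(t) = -C_1e^(-4t) - C_2e^(5t)

Coefficient matrix A = [[-22, 54], [-9, 23]].
Characteristic polynomial det(A - λI) = λ^2 - λ - 20 = 0.
Eigenvalues λ = -4, 5.
For λ=-4: (A-λI) row 1 is [-18, 54], so an eigenvector is (-3, -1).
For λ=5: (A-λI) row 1 is [-27, 54], so an eigenvector is (-2, -1).
General solution: C_1e^(-4t)(-3,-1) + C_2e^(5t)(-2,-1).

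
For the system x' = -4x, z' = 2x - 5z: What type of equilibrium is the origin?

stable node

A = [[-4,0],[2,-5]]; det(A-λI) = λ^2 + 9λ + 20.
λ = -5, -4: both negative.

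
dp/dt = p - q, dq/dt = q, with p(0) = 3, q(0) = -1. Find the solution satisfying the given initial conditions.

Coefficient matrix A = [[1, -1], [0, 1]].
Characteristic polynomial det(A - λI) = λ^2 - 2λ + 1 = 0.
Single eigenvalue λ = 1 with algebraic multiplicity 2.
Eigenvector v = (-1,0); generalized eigenvector w with (A-λI)w=v is (-2,1).
General solution: e^(t)[C_1·v + C_2·(t·v + w)].
Applying p(0)=3, q(0)=-1 gives C_1=-1, C_2=-1.

p(t) = te^(t) + 3e^(t), q(t) = -e^(t)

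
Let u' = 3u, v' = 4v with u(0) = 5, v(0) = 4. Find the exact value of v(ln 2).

64

A = [[3,0],[0,4]]; eigenvalues λ = 4, 3.
Eigenvectors: (0,1) for λ=4, (-1,0) for λ=3.
From the initial condition, c_1 = 4, c_2 = -5.
v(ln 2) = (4)(2^4)(1) + (-5)(2^3)(0) = 64.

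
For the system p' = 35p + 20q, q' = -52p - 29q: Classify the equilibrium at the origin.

unstable spiral

A = [[35,20],[-52,-29]]; det(A-λI) = λ^2 - 6λ + 25.
λ = 3 ± 4i: positive real part.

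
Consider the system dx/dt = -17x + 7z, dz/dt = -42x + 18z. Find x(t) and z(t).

Coefficient matrix A = [[-17, 7], [-42, 18]].
Characteristic polynomial det(A - λI) = λ^2 - λ - 12 = 0.
Eigenvalues λ = 4, -3.
For λ=4: (A-λI) row 1 is [-21, 7], so an eigenvector is (-1, -3).
For λ=-3: (A-λI) row 1 is [-14, 7], so an eigenvector is (-1, -2).
General solution: c_1e^(4t)(-1,-3) + c_2e^(-3t)(-1,-2).

x(t) = -c_1e^(4t) - c_2e^(-3t), z(t) = -3c_1e^(4t) - 2c_2e^(-3t)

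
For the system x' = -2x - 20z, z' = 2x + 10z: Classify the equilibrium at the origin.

unstable spiral

A = [[-2,-20],[2,10]]; det(A-λI) = λ^2 - 8λ + 20.
λ = 4 ± 2i: positive real part.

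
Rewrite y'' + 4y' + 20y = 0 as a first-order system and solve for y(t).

y(t) = C_1e^(-2t)cos(4t) + C_2e^(-2t)sin(4t)

Let x_1 = y, x_2 = y'. Then x_1' = x_2 and x_2' = -20x_1 - 4x_2.
A = [[0,1],[-20,-4]]; det(A-λI) = λ^2 + 4λ + 20.
Eigenvalues λ = -2 ± 4i.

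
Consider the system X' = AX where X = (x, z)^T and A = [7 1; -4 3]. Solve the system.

x(t) = -c_1e^(5t) - c_2te^(5t) + c_2e^(5t), z(t) = 2c_1e^(5t) + 2c_2te^(5t) - 3c_2e^(5t)

Coefficient matrix A = [[7, 1], [-4, 3]].
Characteristic polynomial det(A - λI) = λ^2 - 10λ + 25 = 0.
Single eigenvalue λ = 5 with algebraic multiplicity 2.
Eigenvector v = (-1,2); generalized eigenvector w with (A-λI)w=v is (1,-3).
General solution: e^(5t)[c_1·v + c_2·(t·v + w)].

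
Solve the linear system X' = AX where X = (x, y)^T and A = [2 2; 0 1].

Coefficient matrix A = [[2, 2], [0, 1]].
Characteristic polynomial det(A - λI) = λ^2 - 3λ + 2 = 0.
Eigenvalues λ = 1, 2.
For λ=1: (A-λI) row 1 is [1, 2], so an eigenvector is (2, -1).
For λ=2: (A-λI) row 1 is [0, 2], so an eigenvector is (-1, 0).
General solution: c_1e^(t)(2,-1) + c_2e^(2t)(-1,0).

x(t) = 2c_1e^(t) - c_2e^(2t), y(t) = -c_1e^(t)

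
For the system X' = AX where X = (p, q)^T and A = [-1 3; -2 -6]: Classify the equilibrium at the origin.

A = [[-1,3],[-2,-6]]; det(A-λI) = λ^2 + 7λ + 12.
λ = -3, -4: both negative.

stable node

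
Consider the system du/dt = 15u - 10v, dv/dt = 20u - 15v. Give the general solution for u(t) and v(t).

u(t) = -c_1e^(5t) - c_2e^(-5t), v(t) = -c_1e^(5t) - 2c_2e^(-5t)

Coefficient matrix A = [[15, -10], [20, -15]].
Characteristic polynomial det(A - λI) = λ^2 - 25 = 0.
Eigenvalues λ = 5, -5.
For λ=5: (A-λI) row 1 is [10, -10], so an eigenvector is (-1, -1).
For λ=-5: (A-λI) row 1 is [20, -10], so an eigenvector is (-1, -2).
General solution: c_1e^(5t)(-1,-1) + c_2e^(-5t)(-1,-2).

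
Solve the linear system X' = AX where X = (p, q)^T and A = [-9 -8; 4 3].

p(t) = 2C_1e^(-5t) + C_2e^(-t), q(t) = -C_1e^(-5t) - C_2e^(-t)

Coefficient matrix A = [[-9, -8], [4, 3]].
Characteristic polynomial det(A - λI) = λ^2 + 6λ + 5 = 0.
Eigenvalues λ = -5, -1.
For λ=-5: (A-λI) row 1 is [-4, -8], so an eigenvector is (2, -1).
For λ=-1: (A-λI) row 1 is [-8, -8], so an eigenvector is (1, -1).
General solution: C_1e^(-5t)(2,-1) + C_2e^(-t)(1,-1).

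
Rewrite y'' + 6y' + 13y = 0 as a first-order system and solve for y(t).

Let x_1 = y, x_2 = y'. Then x_1' = x_2 and x_2' = -13x_1 - 6x_2.
A = [[0,1],[-13,-6]]; det(A-λI) = λ^2 + 6λ + 13.
Eigenvalues λ = -3 ± 2i.

y(t) = C_1e^(-3t)cos(2t) + C_2e^(-3t)sin(2t)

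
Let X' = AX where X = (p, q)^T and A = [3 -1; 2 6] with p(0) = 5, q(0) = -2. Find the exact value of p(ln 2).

A = [[3,-1],[2,6]]; eigenvalues λ = 5, 4.
Eigenvectors: (1,-2) for λ=5, (1,-1) for λ=4.
From the initial condition, c_1 = -3, c_2 = 8.
p(ln 2) = (-3)(2^5)(1) + (8)(2^4)(1) = 32.

32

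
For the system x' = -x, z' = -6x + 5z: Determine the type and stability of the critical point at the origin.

saddle

A = [[-1,0],[-6,5]]; det(A-λI) = λ^2 - 4λ - 5.
λ = -1, 5: opposite signs.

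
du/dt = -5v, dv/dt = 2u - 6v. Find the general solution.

Coefficient matrix A = [[0, -5], [2, -6]].
Characteristic polynomial det(A - λI) = λ^2 + 6λ + 10 = 0.
Eigenvalues λ = -3 ± i (complex conjugate pair).
For λ=-3+i: an eigenvector is (-2,-1) - i(-1,-1) = (-2 + i, -1 + i).
A real fundamental pair from Re and Im of e^((-3+i)t)v: X_1 = e^(-3t)(cos(t)·(-2,-1) + sin(t)·(-1,-1)), X_2 = e^(-3t)(sin(t)·(-2,-1) - cos(t)·(-1,-1)).
General solution: K_1X_1 + K_2X_2.

u(t) = -K_1e^(-3t)sin(t) - 2K_1e^(-3t)cos(t) - 2K_2e^(-3t)sin(t) + K_2e^(-3t)cos(t), v(t) = -K_1e^(-3t)sin(t) - K_1e^(-3t)cos(t) - K_2e^(-3t)sin(t) + K_2e^(-3t)cos(t)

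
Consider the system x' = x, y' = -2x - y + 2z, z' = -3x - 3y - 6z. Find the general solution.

x(t) = c_2e^(t), y(t) = c_1e^(-3t) - c_2e^(t) - 2c_3e^(-4t), z(t) = -c_1e^(-3t) + 3c_3e^(-4t)

Coefficient matrix A = [[1, 0, 0], [-2, -1, 2], [-3, -3, -6]].
det(A - λI) = 0 gives eigenvalues λ = -3, 1, -4.
For λ=-3: eigenvector (0,1,-1).
For λ=1: eigenvector (1,-1,0).
For λ=-4: eigenvector (0,-2,3).
General solution: c_1e^(-3t)(0,1,-1) + c_2e^(t)(1,-1,0) + c_3e^(-4t)(0,-2,3).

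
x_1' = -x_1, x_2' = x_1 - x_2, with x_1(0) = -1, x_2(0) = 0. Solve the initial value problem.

Coefficient matrix A = [[-1, 0], [1, -1]].
Characteristic polynomial det(A - λI) = λ^2 + 2λ + 1 = 0.
Single eigenvalue λ = -1 with algebraic multiplicity 2.
Eigenvector v = (0,-1); generalized eigenvector w with (A-λI)w=v is (-1,1).
General solution: e^(-t)[c_1·v + c_2·(t·v + w)].
Applying x_1(0)=-1, x_2(0)=0 gives c_1=1, c_2=1.

x_1(t) = -e^(-t), x_2(t) = -te^(-t)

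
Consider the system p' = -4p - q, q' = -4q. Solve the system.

p(t) = c_1e^(-4t) + c_2te^(-4t) + 3c_2e^(-4t), q(t) = -c_2e^(-4t)

Coefficient matrix A = [[-4, -1], [0, -4]].
Characteristic polynomial det(A - λI) = λ^2 + 8λ + 16 = 0.
Single eigenvalue λ = -4 with algebraic multiplicity 2.
Eigenvector v = (1,0); generalized eigenvector w with (A-λI)w=v is (3,-1).
General solution: e^(-4t)[c_1·v + c_2·(t·v + w)].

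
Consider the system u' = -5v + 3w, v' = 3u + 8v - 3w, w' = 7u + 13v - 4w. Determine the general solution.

Coefficient matrix A = [[0, -5, 3], [3, 8, -3], [7, 13, -4]].
det(A - λI) = 0 gives eigenvalues λ = -1, 2, 3.
For λ=-1: eigenvector (1,-1,-2).
For λ=2: eigenvector (-1,1,1).
For λ=3: eigenvector (1,0,1).
General solution: c_1e^(-t)(1,-1,-2) + c_2e^(2t)(-1,1,1) + c_3e^(3t)(1,0,1).

u(t) = c_1e^(-t) - c_2e^(2t) + c_3e^(3t), v(t) = -c_1e^(-t) + c_2e^(2t), w(t) = -2c_1e^(-t) + c_2e^(2t) + c_3e^(3t)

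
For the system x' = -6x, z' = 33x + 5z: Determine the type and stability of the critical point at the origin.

A = [[-6,0],[33,5]]; det(A-λI) = λ^2 + λ - 30.
λ = 5, -6: opposite signs.

saddle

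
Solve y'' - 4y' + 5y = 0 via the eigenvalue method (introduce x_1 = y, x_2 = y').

Let x_1 = y, x_2 = y'. Then x_1' = x_2 and x_2' = -5x_1 + 4x_2.
A = [[0,1],[-5,4]]; det(A-λI) = λ^2 - 4λ + 5.
Eigenvalues λ = 2 ± i.

y(t) = C_1e^(2t)cos(t) + C_2e^(2t)sin(t)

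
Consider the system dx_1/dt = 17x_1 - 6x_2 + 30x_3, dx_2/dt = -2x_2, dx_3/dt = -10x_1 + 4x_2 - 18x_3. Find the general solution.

x_1(t) = -2C_1e^(2t) - 6C_2e^(-2t) - 3C_3e^(-3t), x_2(t) = C_2e^(-2t), x_3(t) = C_1e^(2t) + 4C_2e^(-2t) + 2C_3e^(-3t)

Coefficient matrix A = [[17, -6, 30], [0, -2, 0], [-10, 4, -18]].
det(A - λI) = 0 gives eigenvalues λ = 2, -2, -3.
For λ=2: eigenvector (-2,0,1).
For λ=-2: eigenvector (-6,1,4).
For λ=-3: eigenvector (-3,0,2).
General solution: C_1e^(2t)(-2,0,1) + C_2e^(-2t)(-6,1,4) + C_3e^(-3t)(-3,0,2).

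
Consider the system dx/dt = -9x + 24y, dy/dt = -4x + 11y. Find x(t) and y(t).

x(t) = -2C_1e^(3t) - 3C_2e^(-t), y(t) = -C_1e^(3t) - C_2e^(-t)

Coefficient matrix A = [[-9, 24], [-4, 11]].
Characteristic polynomial det(A - λI) = λ^2 - 2λ - 3 = 0.
Eigenvalues λ = 3, -1.
For λ=3: (A-λI) row 1 is [-12, 24], so an eigenvector is (-2, -1).
For λ=-1: (A-λI) row 1 is [-8, 24], so an eigenvector is (-3, -1).
General solution: C_1e^(3t)(-2,-1) + C_2e^(-t)(-3,-1).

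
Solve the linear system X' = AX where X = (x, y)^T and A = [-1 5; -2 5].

x(t) = -2C_1e^(2t)sin(t) - C_1e^(2t)cos(t) - C_2e^(2t)sin(t) + 2C_2e^(2t)cos(t), y(t) = -C_1e^(2t)sin(t) - C_1e^(2t)cos(t) - C_2e^(2t)sin(t) + C_2e^(2t)cos(t)

Coefficient matrix A = [[-1, 5], [-2, 5]].
Characteristic polynomial det(A - λI) = λ^2 - 4λ + 5 = 0.
Eigenvalues λ = 2 ± i (complex conjugate pair).
For λ=2+i: an eigenvector is (-1,-1) - i(-2,-1) = (-1 + 2i, -1 + i).
A real fundamental pair from Re and Im of e^((2+i)t)v: X_1 = e^(2t)(cos(t)·(-1,-1) + sin(t)·(-2,-1)), X_2 = e^(2t)(sin(t)·(-1,-1) - cos(t)·(-2,-1)).
General solution: C_1X_1 + C_2X_2.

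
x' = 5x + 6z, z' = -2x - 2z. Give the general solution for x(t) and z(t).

x(t) = -3C_1e^(t) - 2C_2e^(2t), z(t) = 2C_1e^(t) + C_2e^(2t)

Coefficient matrix A = [[5, 6], [-2, -2]].
Characteristic polynomial det(A - λI) = λ^2 - 3λ + 2 = 0.
Eigenvalues λ = 1, 2.
For λ=1: (A-λI) row 1 is [4, 6], so an eigenvector is (-3, 2).
For λ=2: (A-λI) row 1 is [3, 6], so an eigenvector is (-2, 1).
General solution: C_1e^(t)(-3,2) + C_2e^(2t)(-2,1).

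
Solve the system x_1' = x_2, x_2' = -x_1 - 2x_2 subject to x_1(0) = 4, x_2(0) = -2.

Coefficient matrix A = [[0, 1], [-1, -2]].
Characteristic polynomial det(A - λI) = λ^2 + 2λ + 1 = 0.
Single eigenvalue λ = -1 with algebraic multiplicity 2.
Eigenvector v = (1,-1); generalized eigenvector w with (A-λI)w=v is (2,-1).
General solution: e^(-t)[c_1·v + c_2·(t·v + w)].
Applying x_1(0)=4, x_2(0)=-2 gives c_1=0, c_2=2.

x_1(t) = 2te^(-t) + 4e^(-t), x_2(t) = -2te^(-t) - 2e^(-t)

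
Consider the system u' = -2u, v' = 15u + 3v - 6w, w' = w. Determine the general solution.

u(t) = C_1e^(-2t), v(t) = -3C_1e^(-2t) + C_2e^(3t) + 3C_3e^(t), w(t) = C_3e^(t)

Coefficient matrix A = [[-2, 0, 0], [15, 3, -6], [0, 0, 1]].
det(A - λI) = 0 gives eigenvalues λ = -2, 3, 1.
For λ=-2: eigenvector (1,-3,0).
For λ=3: eigenvector (0,1,0).
For λ=1: eigenvector (0,3,1).
General solution: C_1e^(-2t)(1,-3,0) + C_2e^(3t)(0,1,0) + C_3e^(t)(0,3,1).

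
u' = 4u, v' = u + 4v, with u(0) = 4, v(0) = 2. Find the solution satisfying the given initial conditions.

u(t) = 4e^(4t), v(t) = 4te^(4t) + 2e^(4t)

Coefficient matrix A = [[4, 0], [1, 4]].
Characteristic polynomial det(A - λI) = λ^2 - 8λ + 16 = 0.
Single eigenvalue λ = 4 with algebraic multiplicity 2.
Eigenvector v = (0,-1); generalized eigenvector w with (A-λI)w=v is (-1,1).
General solution: e^(4t)[c_1·v + c_2·(t·v + w)].
Applying u(0)=4, v(0)=2 gives c_1=-6, c_2=-4.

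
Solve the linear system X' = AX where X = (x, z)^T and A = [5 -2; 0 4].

x(t) = C_1e^(5t) - 2C_2e^(4t), z(t) = -C_2e^(4t)

Coefficient matrix A = [[5, -2], [0, 4]].
Characteristic polynomial det(A - λI) = λ^2 - 9λ + 20 = 0.
Eigenvalues λ = 5, 4.
For λ=5: (A-λI) row 1 is [0, -2], so an eigenvector is (1, 0).
For λ=4: (A-λI) row 1 is [1, -2], so an eigenvector is (-2, -1).
General solution: C_1e^(5t)(1,0) + C_2e^(4t)(-2,-1).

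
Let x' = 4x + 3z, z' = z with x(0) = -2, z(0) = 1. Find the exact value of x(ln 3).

A = [[4,3],[0,1]]; eigenvalues λ = 1, 4.
Eigenvectors: (-1,1) for λ=1, (-1,0) for λ=4.
From the initial condition, c_1 = 1, c_2 = 1.
x(ln 3) = (1)(3^1)(-1) + (1)(3^4)(-1) = -84.

-84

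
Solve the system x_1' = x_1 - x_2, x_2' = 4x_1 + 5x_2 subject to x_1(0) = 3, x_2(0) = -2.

Coefficient matrix A = [[1, -1], [4, 5]].
Characteristic polynomial det(A - λI) = λ^2 - 6λ + 9 = 0.
Single eigenvalue λ = 3 with algebraic multiplicity 2.
Eigenvector v = (-1,2); generalized eigenvector w with (A-λI)w=v is (0,1).
General solution: e^(3t)[c_1·v + c_2·(t·v + w)].
Applying x_1(0)=3, x_2(0)=-2 gives c_1=-3, c_2=4.

x_1(t) = -4te^(3t) + 3e^(3t), x_2(t) = 8te^(3t) - 2e^(3t)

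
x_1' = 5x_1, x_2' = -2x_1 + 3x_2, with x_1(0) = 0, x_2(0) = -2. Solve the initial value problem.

Coefficient matrix A = [[5, 0], [-2, 3]].
Characteristic polynomial det(A - λI) = λ^2 - 8λ + 15 = 0.
Eigenvalues λ = 3, 5.
For λ=3: (A-λI) row 1 is [2, 0], so an eigenvector is (0, 1).
For λ=5: (A-λI) row 2 is [-2, -2], so an eigenvector is (1, -1).
General solution: K_1e^(3t)(0,1) + K_2e^(5t)(1,-1).
Applying x_1(0)=0, x_2(0)=-2 gives K_1=-2, K_2=0.

x_1(t) = 0, x_2(t) = -2e^(3t)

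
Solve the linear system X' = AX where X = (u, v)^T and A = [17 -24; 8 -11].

Coefficient matrix A = [[17, -24], [8, -11]].
Characteristic polynomial det(A - λI) = λ^2 - 6λ + 5 = 0.
Eigenvalues λ = 5, 1.
For λ=5: (A-λI) row 1 is [12, -24], so an eigenvector is (-2, -1).
For λ=1: (A-λI) row 1 is [16, -24], so an eigenvector is (-3, -2).
General solution: c_1e^(5t)(-2,-1) + c_2e^(t)(-3,-2).

u(t) = -2c_1e^(5t) - 3c_2e^(t), v(t) = -c_1e^(5t) - 2c_2e^(t)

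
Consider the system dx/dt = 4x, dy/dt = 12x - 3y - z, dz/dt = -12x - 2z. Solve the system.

Coefficient matrix A = [[4, 0, 0], [12, -3, -1], [-12, 0, -2]].
det(A - λI) = 0 gives eigenvalues λ = 4, -3, -2.
For λ=4: eigenvector (1,2,-2).
For λ=-3: eigenvector (0,1,0).
For λ=-2: eigenvector (0,-1,1).
General solution: K_1e^(4t)(1,2,-2) + K_2e^(-3t)(0,1,0) + K_3e^(-2t)(0,-1,1).

x(t) = K_1e^(4t), y(t) = 2K_1e^(4t) + K_2e^(-3t) - K_3e^(-2t), z(t) = -2K_1e^(4t) + K_3e^(-2t)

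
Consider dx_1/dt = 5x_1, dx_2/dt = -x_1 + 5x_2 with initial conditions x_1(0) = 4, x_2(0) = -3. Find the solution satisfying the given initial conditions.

x_1(t) = 4e^(5t), x_2(t) = -4te^(5t) - 3e^(5t)

Coefficient matrix A = [[5, 0], [-1, 5]].
Characteristic polynomial det(A - λI) = λ^2 - 10λ + 25 = 0.
Single eigenvalue λ = 5 with algebraic multiplicity 2.
Eigenvector v = (0,1); generalized eigenvector w with (A-λI)w=v is (-1,-3).
General solution: e^(5t)[K_1·v + K_2·(t·v + w)].
Applying x_1(0)=4, x_2(0)=-3 gives K_1=-15, K_2=-4.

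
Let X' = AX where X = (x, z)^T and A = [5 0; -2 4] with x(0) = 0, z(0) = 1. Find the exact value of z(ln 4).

256

A = [[5,0],[-2,4]]; eigenvalues λ = 4, 5.
Eigenvectors: (0,1) for λ=4, (1,-2) for λ=5.
From the initial condition, c_1 = 1, c_2 = 0.
z(ln 4) = (1)(4^4)(1) + (0)(4^5)(-2) = 256.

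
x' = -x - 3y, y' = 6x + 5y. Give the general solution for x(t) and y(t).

Coefficient matrix A = [[-1, -3], [6, 5]].
Characteristic polynomial det(A - λI) = λ^2 - 4λ + 13 = 0.
Eigenvalues λ = 2 ± 3i (complex conjugate pair).
For λ=2+3i: an eigenvector is (1,-1) - i(0,1) = (1, -1 - i).
A real fundamental pair from Re and Im of e^((2+3i)t)v: X_1 = e^(2t)(cos(3t)·(1,-1) + sin(3t)·(0,1)), X_2 = e^(2t)(sin(3t)·(1,-1) - cos(3t)·(0,1)).
General solution: C_1X_1 + C_2X_2.

x(t) = C_1e^(2t)cos(3t) + C_2e^(2t)sin(3t), y(t) = C_1e^(2t)sin(3t) - C_1e^(2t)cos(3t) - C_2e^(2t)sin(3t) - C_2e^(2t)cos(3t)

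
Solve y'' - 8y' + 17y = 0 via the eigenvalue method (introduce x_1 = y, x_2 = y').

y(t) = K_1e^(4t)cos(t) + K_2e^(4t)sin(t)

Let x_1 = y, x_2 = y'. Then x_1' = x_2 and x_2' = -17x_1 + 8x_2.
A = [[0,1],[-17,8]]; det(A-λI) = λ^2 - 8λ + 17.
Eigenvalues λ = 4 ± i.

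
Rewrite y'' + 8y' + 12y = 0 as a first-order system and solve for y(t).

y(t) = K_1e^(-2t) + K_2e^(-6t)

Let x_1 = y, x_2 = y'. Then x_1' = x_2 and x_2' = -12x_1 - 8x_2.
A = [[0,1],[-12,-8]]; det(A-λI) = λ^2 + 8λ + 12.
Eigenvalues λ = -2, -6 with eigenvectors (1,-2), (1,-6).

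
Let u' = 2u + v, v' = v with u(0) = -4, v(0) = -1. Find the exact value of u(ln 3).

A = [[2,1],[0,1]]; eigenvalues λ = 2, 1.
Eigenvectors: (-1,0) for λ=2, (-1,1) for λ=1.
From the initial condition, c_1 = 5, c_2 = -1.
u(ln 3) = (5)(3^2)(-1) + (-1)(3^1)(-1) = -42.

-42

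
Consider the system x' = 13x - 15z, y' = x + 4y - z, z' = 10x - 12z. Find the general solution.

x(t) = 3c_1e^(3t) + c_3e^(-2t), y(t) = -c_1e^(3t) + c_2e^(4t), z(t) = 2c_1e^(3t) + c_3e^(-2t)

Coefficient matrix A = [[13, 0, -15], [1, 4, -1], [10, 0, -12]].
det(A - λI) = 0 gives eigenvalues λ = 3, 4, -2.
For λ=3: eigenvector (3,-1,2).
For λ=4: eigenvector (0,1,0).
For λ=-2: eigenvector (1,0,1).
General solution: c_1e^(3t)(3,-1,2) + c_2e^(4t)(0,1,0) + c_3e^(-2t)(1,0,1).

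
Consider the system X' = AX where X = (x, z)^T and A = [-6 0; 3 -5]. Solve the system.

Coefficient matrix A = [[-6, 0], [3, -5]].
Characteristic polynomial det(A - λI) = λ^2 + 11λ + 30 = 0.
Eigenvalues λ = -6, -5.
For λ=-6: (A-λI) row 2 is [3, 1], so an eigenvector is (1, -3).
For λ=-5: (A-λI) row 1 is [-1, 0], so an eigenvector is (0, -1).
General solution: C_1e^(-6t)(1,-3) + C_2e^(-5t)(0,-1).

x(t) = C_1e^(-6t), z(t) = -3C_1e^(-6t) - C_2e^(-5t)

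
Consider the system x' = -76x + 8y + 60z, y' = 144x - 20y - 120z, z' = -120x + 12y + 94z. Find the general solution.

Coefficient matrix A = [[-76, 8, 60], [144, -20, -120], [-120, 12, 94]].
det(A - λI) = 0 gives eigenvalues λ = 4, -4, -2.
For λ=4: eigenvector (5,-10,8).
For λ=-4: eigenvector (-4,9,-6).
For λ=-2: eigenvector (-2,4,-3).
General solution: K_1e^(4t)(5,-10,8) + K_2e^(-4t)(-4,9,-6) + K_3e^(-2t)(-2,4,-3).

x(t) = 5K_1e^(4t) - 4K_2e^(-4t) - 2K_3e^(-2t), y(t) = -10K_1e^(4t) + 9K_2e^(-4t) + 4K_3e^(-2t), z(t) = 8K_1e^(4t) - 6K_2e^(-4t) - 3K_3e^(-2t)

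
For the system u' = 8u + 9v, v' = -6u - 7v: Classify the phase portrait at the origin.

A = [[8,9],[-6,-7]]; det(A-λI) = λ^2 - λ - 2.
λ = -1, 2: opposite signs.

saddle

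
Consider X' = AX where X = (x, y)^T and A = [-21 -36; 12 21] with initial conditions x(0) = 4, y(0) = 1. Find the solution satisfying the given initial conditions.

Coefficient matrix A = [[-21, -36], [12, 21]].
Characteristic polynomial det(A - λI) = λ^2 - 9 = 0.
Eigenvalues λ = 3, -3.
For λ=3: (A-λI) row 1 is [-24, -36], so an eigenvector is (3, -2).
For λ=-3: (A-λI) row 1 is [-18, -36], so an eigenvector is (2, -1).
General solution: C_1e^(3t)(3,-2) + C_2e^(-3t)(2,-1).
Applying x(0)=4, y(0)=1 gives C_1=-6, C_2=11.

x(t) = -18e^(3t) + 22e^(-3t), y(t) = 12e^(3t) - 11e^(-3t)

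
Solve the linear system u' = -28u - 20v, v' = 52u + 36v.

u(t) = -K_1e^(4t)sin(4t) + 2K_1e^(4t)cos(4t) + 2K_2e^(4t)sin(4t) + K_2e^(4t)cos(4t), v(t) = 2K_1e^(4t)sin(4t) - 3K_1e^(4t)cos(4t) - 3K_2e^(4t)sin(4t) - 2K_2e^(4t)cos(4t)

Coefficient matrix A = [[-28, -20], [52, 36]].
Characteristic polynomial det(A - λI) = λ^2 - 8λ + 32 = 0.
Eigenvalues λ = 4 ± 4i (complex conjugate pair).
For λ=4+4i: an eigenvector is (2,-3) - i(-1,2) = (2 + i, -3 - 2i).
A real fundamental pair from Re and Im of e^((4+4i)t)v: X_1 = e^(4t)(cos(4t)·(2,-3) + sin(4t)·(-1,2)), X_2 = e^(4t)(sin(4t)·(2,-3) - cos(4t)·(-1,2)).
General solution: K_1X_1 + K_2X_2.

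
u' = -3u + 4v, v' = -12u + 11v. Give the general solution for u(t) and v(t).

u(t) = K_1e^(5t) - 2K_2e^(3t), v(t) = 2K_1e^(5t) - 3K_2e^(3t)

Coefficient matrix A = [[-3, 4], [-12, 11]].
Characteristic polynomial det(A - λI) = λ^2 - 8λ + 15 = 0.
Eigenvalues λ = 5, 3.
For λ=5: (A-λI) row 1 is [-8, 4], so an eigenvector is (1, 2).
For λ=3: (A-λI) row 1 is [-6, 4], so an eigenvector is (-2, -3).
General solution: K_1e^(5t)(1,2) + K_2e^(3t)(-2,-3).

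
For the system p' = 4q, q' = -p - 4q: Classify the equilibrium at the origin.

stable improper node

A = [[0,4],[-1,-4]]; det(A-λI) = λ^2 + 4λ + 4.
repeated λ = -2 with a single eigenvector.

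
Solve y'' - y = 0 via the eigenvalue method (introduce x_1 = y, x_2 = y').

Let x_1 = y, x_2 = y'. Then x_1' = x_2 and x_2' = x_1.
A = [[0,1],[1,0]]; det(A-λI) = λ^2 - 1.
Eigenvalues λ = -1, 1 with eigenvectors (1,-1), (1,1).

y(t) = c_1e^(-t) + c_2e^(t)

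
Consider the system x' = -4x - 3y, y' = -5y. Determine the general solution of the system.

Coefficient matrix A = [[-4, -3], [0, -5]].
Characteristic polynomial det(A - λI) = λ^2 + 9λ + 20 = 0.
Eigenvalues λ = -5, -4.
For λ=-5: (A-λI) row 1 is [1, -3], so an eigenvector is (3, 1).
For λ=-4: (A-λI) row 1 is [0, -3], so an eigenvector is (1, 0).
General solution: C_1e^(-5t)(3,1) + C_2e^(-4t)(1,0).

x(t) = 3C_1e^(-5t) + C_2e^(-4t), y(t) = C_1e^(-5t)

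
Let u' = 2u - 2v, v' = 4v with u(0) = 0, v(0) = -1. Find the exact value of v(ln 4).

-256

A = [[2,-2],[0,4]]; eigenvalues λ = 2, 4.
Eigenvectors: (-1,0) for λ=2, (-1,1) for λ=4.
From the initial condition, c_1 = 1, c_2 = -1.
v(ln 4) = (1)(4^2)(0) + (-1)(4^4)(1) = -256.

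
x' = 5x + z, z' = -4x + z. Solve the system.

Coefficient matrix A = [[5, 1], [-4, 1]].
Characteristic polynomial det(A - λI) = λ^2 - 6λ + 9 = 0.
Single eigenvalue λ = 3 with algebraic multiplicity 2.
Eigenvector v = (1,-2); generalized eigenvector w with (A-λI)w=v is (2,-3).
General solution: e^(3t)[C_1·v + C_2·(t·v + w)].

x(t) = C_1e^(3t) + C_2te^(3t) + 2C_2e^(3t), z(t) = -2C_1e^(3t) - 2C_2te^(3t) - 3C_2e^(3t)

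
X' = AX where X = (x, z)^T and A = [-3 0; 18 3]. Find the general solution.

Coefficient matrix A = [[-3, 0], [18, 3]].
Characteristic polynomial det(A - λI) = λ^2 - 9 = 0.
Eigenvalues λ = 3, -3.
For λ=3: (A-λI) row 1 is [-6, 0], so an eigenvector is (0, 1).
For λ=-3: (A-λI) row 2 is [18, 6], so an eigenvector is (-1, 3).
General solution: K_1e^(3t)(0,1) + K_2e^(-3t)(-1,3).

x(t) = -K_2e^(-3t), z(t) = K_1e^(3t) + 3K_2e^(-3t)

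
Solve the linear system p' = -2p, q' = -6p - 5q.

p(t) = -C_2e^(-2t), q(t) = C_1e^(-5t) + 2C_2e^(-2t)

Coefficient matrix A = [[-2, 0], [-6, -5]].
Characteristic polynomial det(A - λI) = λ^2 + 7λ + 10 = 0.
Eigenvalues λ = -5, -2.
For λ=-5: (A-λI) row 1 is [3, 0], so an eigenvector is (0, 1).
For λ=-2: (A-λI) row 2 is [-6, -3], so an eigenvector is (-1, 2).
General solution: C_1e^(-5t)(0,1) + C_2e^(-2t)(-1,2).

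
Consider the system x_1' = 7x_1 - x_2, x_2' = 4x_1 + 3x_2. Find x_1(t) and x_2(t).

x_1(t) = K_1e^(5t) + K_2te^(5t) + 2K_2e^(5t), x_2(t) = 2K_1e^(5t) + 2K_2te^(5t) + 3K_2e^(5t)

Coefficient matrix A = [[7, -1], [4, 3]].
Characteristic polynomial det(A - λI) = λ^2 - 10λ + 25 = 0.
Single eigenvalue λ = 5 with algebraic multiplicity 2.
Eigenvector v = (1,2); generalized eigenvector w with (A-λI)w=v is (2,3).
General solution: e^(5t)[K_1·v + K_2·(t·v + w)].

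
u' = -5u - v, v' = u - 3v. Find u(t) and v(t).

u(t) = C_1e^(-4t) + C_2te^(-4t) + C_2e^(-4t), v(t) = -C_1e^(-4t) - C_2te^(-4t) - 2C_2e^(-4t)

Coefficient matrix A = [[-5, -1], [1, -3]].
Characteristic polynomial det(A - λI) = λ^2 + 8λ + 16 = 0.
Single eigenvalue λ = -4 with algebraic multiplicity 2.
Eigenvector v = (1,-1); generalized eigenvector w with (A-λI)w=v is (1,-2).
General solution: e^(-4t)[C_1·v + C_2·(t·v + w)].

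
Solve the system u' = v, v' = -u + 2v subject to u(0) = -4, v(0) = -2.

u(t) = 2te^(t) - 4e^(t), v(t) = 2te^(t) - 2e^(t)

Coefficient matrix A = [[0, 1], [-1, 2]].
Characteristic polynomial det(A - λI) = λ^2 - 2λ + 1 = 0.
Single eigenvalue λ = 1 with algebraic multiplicity 2.
Eigenvector v = (1,1); generalized eigenvector w with (A-λI)w=v is (-2,-1).
General solution: e^(t)[C_1·v + C_2·(t·v + w)].
Applying u(0)=-4, v(0)=-2 gives C_1=0, C_2=2.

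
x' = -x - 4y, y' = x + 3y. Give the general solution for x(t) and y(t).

x(t) = 2c_1e^(t) + 2c_2te^(t) + c_2e^(t), y(t) = -c_1e^(t) - c_2te^(t) - c_2e^(t)

Coefficient matrix A = [[-1, -4], [1, 3]].
Characteristic polynomial det(A - λI) = λ^2 - 2λ + 1 = 0.
Single eigenvalue λ = 1 with algebraic multiplicity 2.
Eigenvector v = (2,-1); generalized eigenvector w with (A-λI)w=v is (1,-1).
General solution: e^(t)[c_1·v + c_2·(t·v + w)].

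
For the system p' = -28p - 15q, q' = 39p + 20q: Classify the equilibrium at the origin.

stable spiral

A = [[-28,-15],[39,20]]; det(A-λI) = λ^2 + 8λ + 25.
λ = -4 ± 3i: negative real part.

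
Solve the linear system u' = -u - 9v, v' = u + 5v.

u(t) = 3K_1e^(2t) + 3K_2te^(2t) + 2K_2e^(2t), v(t) = -K_1e^(2t) - K_2te^(2t) - K_2e^(2t)

Coefficient matrix A = [[-1, -9], [1, 5]].
Characteristic polynomial det(A - λI) = λ^2 - 4λ + 4 = 0.
Single eigenvalue λ = 2 with algebraic multiplicity 2.
Eigenvector v = (3,-1); generalized eigenvector w with (A-λI)w=v is (2,-1).
General solution: e^(2t)[K_1·v + K_2·(t·v + w)].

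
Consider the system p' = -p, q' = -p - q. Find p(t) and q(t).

Coefficient matrix A = [[-1, 0], [-1, -1]].
Characteristic polynomial det(A - λI) = λ^2 + 2λ + 1 = 0.
Single eigenvalue λ = -1 with algebraic multiplicity 2.
Eigenvector v = (0,-1); generalized eigenvector w with (A-λI)w=v is (1,2).
General solution: e^(-t)[K_1·v + K_2·(t·v + w)].

p(t) = K_2e^(-t), q(t) = -K_1e^(-t) - K_2te^(-t) + 2K_2e^(-t)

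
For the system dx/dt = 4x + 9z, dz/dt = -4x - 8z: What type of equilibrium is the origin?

A = [[4,9],[-4,-8]]; det(A-λI) = λ^2 + 4λ + 4.
repeated λ = -2 with a single eigenvector.

stable improper node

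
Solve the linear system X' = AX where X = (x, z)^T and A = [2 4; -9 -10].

x(t) = 2c_1e^(-4t) + 2c_2te^(-4t) - c_2e^(-4t), z(t) = -3c_1e^(-4t) - 3c_2te^(-4t) + 2c_2e^(-4t)

Coefficient matrix A = [[2, 4], [-9, -10]].
Characteristic polynomial det(A - λI) = λ^2 + 8λ + 16 = 0.
Single eigenvalue λ = -4 with algebraic multiplicity 2.
Eigenvector v = (2,-3); generalized eigenvector w with (A-λI)w=v is (-1,2).
General solution: e^(-4t)[c_1·v + c_2·(t·v + w)].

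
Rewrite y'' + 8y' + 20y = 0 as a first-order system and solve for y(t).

y(t) = c_1e^(-4t)cos(2t) + c_2e^(-4t)sin(2t)

Let x_1 = y, x_2 = y'. Then x_1' = x_2 and x_2' = -20x_1 - 8x_2.
A = [[0,1],[-20,-8]]; det(A-λI) = λ^2 + 8λ + 20.
Eigenvalues λ = -4 ± 2i.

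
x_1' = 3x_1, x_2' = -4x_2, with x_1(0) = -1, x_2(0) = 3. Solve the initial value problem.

Coefficient matrix A = [[3, 0], [0, -4]].
Characteristic polynomial det(A - λI) = λ^2 + λ - 12 = 0.
Eigenvalues λ = -4, 3.
For λ=-4: (A-λI) row 1 is [7, 0], so an eigenvector is (0, -1).
For λ=3: (A-λI) row 2 is [0, -7], so an eigenvector is (1, 0).
General solution: K_1e^(-4t)(0,-1) + K_2e^(3t)(1,0).
Applying x_1(0)=-1, x_2(0)=3 gives K_1=-3, K_2=-1.

x_1(t) = -e^(3t), x_2(t) = 3e^(-4t)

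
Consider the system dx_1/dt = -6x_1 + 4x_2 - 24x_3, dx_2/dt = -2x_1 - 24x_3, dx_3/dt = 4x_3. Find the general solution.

x_1(t) = K_1e^(-2t) - 4K_2e^(4t) - 2K_3e^(-4t), x_2(t) = K_1e^(-2t) - 4K_2e^(4t) - K_3e^(-4t), x_3(t) = K_2e^(4t)

Coefficient matrix A = [[-6, 4, -24], [-2, 0, -24], [0, 0, 4]].
det(A - λI) = 0 gives eigenvalues λ = -2, 4, -4.
For λ=-2: eigenvector (1,1,0).
For λ=4: eigenvector (-4,-4,1).
For λ=-4: eigenvector (-2,-1,0).
General solution: K_1e^(-2t)(1,1,0) + K_2e^(4t)(-4,-4,1) + K_3e^(-4t)(-2,-1,0).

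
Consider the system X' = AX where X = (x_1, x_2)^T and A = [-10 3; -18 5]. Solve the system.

Coefficient matrix A = [[-10, 3], [-18, 5]].
Characteristic polynomial det(A - λI) = λ^2 + 5λ + 4 = 0.
Eigenvalues λ = -4, -1.
For λ=-4: (A-λI) row 1 is [-6, 3], so an eigenvector is (1, 2).
For λ=-1: (A-λI) row 1 is [-9, 3], so an eigenvector is (-1, -3).
General solution: K_1e^(-4t)(1,2) + K_2e^(-t)(-1,-3).

x_1(t) = K_1e^(-4t) - K_2e^(-t), x_2(t) = 2K_1e^(-4t) - 3K_2e^(-t)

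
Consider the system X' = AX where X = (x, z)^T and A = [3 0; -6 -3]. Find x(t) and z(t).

Coefficient matrix A = [[3, 0], [-6, -3]].
Characteristic polynomial det(A - λI) = λ^2 - 9 = 0.
Eigenvalues λ = -3, 3.
For λ=-3: (A-λI) row 1 is [6, 0], so an eigenvector is (0, 1).
For λ=3: (A-λI) row 2 is [-6, -6], so an eigenvector is (-1, 1).
General solution: c_1e^(-3t)(0,1) + c_2e^(3t)(-1,1).

x(t) = -c_2e^(3t), z(t) = c_1e^(-3t) + c_2e^(3t)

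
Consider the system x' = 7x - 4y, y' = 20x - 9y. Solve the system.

Coefficient matrix A = [[7, -4], [20, -9]].
Characteristic polynomial det(A - λI) = λ^2 + 2λ + 17 = 0.
Eigenvalues λ = -1 ± 4i (complex conjugate pair).
For λ=-1+4i: an eigenvector is (-1,-2) - i(0,-1) = (-1, -2 + i).
A real fundamental pair from Re and Im of e^((-1+4i)t)v: X_1 = e^(-t)(cos(4t)·(-1,-2) + sin(4t)·(0,-1)), X_2 = e^(-t)(sin(4t)·(-1,-2) - cos(4t)·(0,-1)).
General solution: K_1X_1 + K_2X_2.

x(t) = -K_1e^(-t)cos(4t) - K_2e^(-t)sin(4t), y(t) = -K_1e^(-t)sin(4t) - 2K_1e^(-t)cos(4t) - 2K_2e^(-t)sin(4t) + K_2e^(-t)cos(4t)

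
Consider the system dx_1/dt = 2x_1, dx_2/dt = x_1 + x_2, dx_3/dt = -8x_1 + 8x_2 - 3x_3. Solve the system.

Coefficient matrix A = [[2, 0, 0], [1, 1, 0], [-8, 8, -3]].
det(A - λI) = 0 gives eigenvalues λ = 2, 1, -3.
For λ=2: eigenvector (1,1,0).
For λ=1: eigenvector (0,1,2).
For λ=-3: eigenvector (0,0,1).
General solution: C_1e^(2t)(1,1,0) + C_2e^(t)(0,1,2) + C_3e^(-3t)(0,0,1).

x_1(t) = C_1e^(2t), x_2(t) = C_1e^(2t) + C_2e^(t), x_3(t) = 2C_2e^(t) + C_3e^(-3t)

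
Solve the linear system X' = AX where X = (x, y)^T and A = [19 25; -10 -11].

x(t) = -2c_1e^(4t)sin(5t) + c_1e^(4t)cos(5t) + c_2e^(4t)sin(5t) + 2c_2e^(4t)cos(5t), y(t) = c_1e^(4t)sin(5t) - c_1e^(4t)cos(5t) - c_2e^(4t)sin(5t) - c_2e^(4t)cos(5t)

Coefficient matrix A = [[19, 25], [-10, -11]].
Characteristic polynomial det(A - λI) = λ^2 - 8λ + 41 = 0.
Eigenvalues λ = 4 ± 5i (complex conjugate pair).
For λ=4+5i: an eigenvector is (1,-1) - i(-2,1) = (1 + 2i, -1 - i).
A real fundamental pair from Re and Im of e^((4+5i)t)v: X_1 = e^(4t)(cos(5t)·(1,-1) + sin(5t)·(-2,1)), X_2 = e^(4t)(sin(5t)·(1,-1) - cos(5t)·(-2,1)).
General solution: c_1X_1 + c_2X_2.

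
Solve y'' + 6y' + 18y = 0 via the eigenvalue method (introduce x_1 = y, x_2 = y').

y(t) = K_1e^(-3t)cos(3t) + K_2e^(-3t)sin(3t)

Let x_1 = y, x_2 = y'. Then x_1' = x_2 and x_2' = -18x_1 - 6x_2.
A = [[0,1],[-18,-6]]; det(A-λI) = λ^2 + 6λ + 18.
Eigenvalues λ = -3 ± 3i.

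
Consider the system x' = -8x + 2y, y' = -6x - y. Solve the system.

Coefficient matrix A = [[-8, 2], [-6, -1]].
Characteristic polynomial det(A - λI) = λ^2 + 9λ + 20 = 0.
Eigenvalues λ = -4, -5.
For λ=-4: (A-λI) row 1 is [-4, 2], so an eigenvector is (1, 2).
For λ=-5: (A-λI) row 1 is [-3, 2], so an eigenvector is (2, 3).
General solution: C_1e^(-4t)(1,2) + C_2e^(-5t)(2,3).

x(t) = C_1e^(-4t) + 2C_2e^(-5t), y(t) = 2C_1e^(-4t) + 3C_2e^(-5t)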